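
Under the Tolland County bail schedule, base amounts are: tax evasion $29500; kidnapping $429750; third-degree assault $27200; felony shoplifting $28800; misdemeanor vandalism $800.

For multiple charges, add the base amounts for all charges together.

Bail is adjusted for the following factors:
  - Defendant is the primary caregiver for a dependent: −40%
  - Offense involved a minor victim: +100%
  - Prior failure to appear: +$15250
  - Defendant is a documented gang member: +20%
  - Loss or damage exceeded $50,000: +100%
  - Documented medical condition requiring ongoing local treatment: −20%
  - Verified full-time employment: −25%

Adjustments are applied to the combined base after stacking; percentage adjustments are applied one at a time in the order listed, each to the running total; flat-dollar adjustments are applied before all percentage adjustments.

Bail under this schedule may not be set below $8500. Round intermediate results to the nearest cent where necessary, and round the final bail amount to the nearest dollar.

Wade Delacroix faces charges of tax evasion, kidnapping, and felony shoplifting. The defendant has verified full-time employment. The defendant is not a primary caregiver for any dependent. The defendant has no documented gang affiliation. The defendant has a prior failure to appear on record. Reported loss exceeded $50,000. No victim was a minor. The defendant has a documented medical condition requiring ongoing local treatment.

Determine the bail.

Base amounts from the schedule: tax evasion $29500; kidnapping $429750; felony shoplifting $28800.
Stacking rule: sum of all bases. $29500 + $429750 + $28800 = $488050.
Prior failure to appear (+$15250 flat): $488050 + $15250 = $503300.
Loss or damage exceeded $50,000 (+100%): $503300 × 2 = $1006600.
Documented medical condition requiring ongoing local treatment (−20%): $1006600 × 0.8 = $805280.
Verified full-time employment (−25%): $805280 × 0.75 = $603960.
$603960 is at or above the $8500 minimum.

$603960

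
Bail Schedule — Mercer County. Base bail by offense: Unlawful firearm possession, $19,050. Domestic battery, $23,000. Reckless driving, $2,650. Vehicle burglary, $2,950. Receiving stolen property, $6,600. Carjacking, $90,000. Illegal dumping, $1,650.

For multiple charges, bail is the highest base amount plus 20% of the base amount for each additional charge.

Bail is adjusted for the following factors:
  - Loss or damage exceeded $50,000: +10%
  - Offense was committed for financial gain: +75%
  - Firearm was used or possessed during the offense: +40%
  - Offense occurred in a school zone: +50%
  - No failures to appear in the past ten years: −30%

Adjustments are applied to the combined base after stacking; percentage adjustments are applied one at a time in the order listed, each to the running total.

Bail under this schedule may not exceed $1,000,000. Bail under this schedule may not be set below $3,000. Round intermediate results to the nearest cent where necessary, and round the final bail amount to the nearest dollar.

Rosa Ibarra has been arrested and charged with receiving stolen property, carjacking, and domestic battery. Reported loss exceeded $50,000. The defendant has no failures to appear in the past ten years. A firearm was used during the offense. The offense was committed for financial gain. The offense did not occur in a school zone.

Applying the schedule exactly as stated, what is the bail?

$180,953

Base amounts from the schedule: receiving stolen property $6,600; carjacking $90,000; domestic battery $23,000.
Stacking rule: highest base plus 20% of each additional charge. Highest is carjacking at $90,000. Additional: $6,600 × 20% = $1,320; $23,000 × 20% = $4,600. Combined base = $90,000 + $5,920 = $95,920.
Loss or damage exceeded $50,000 (+10%): $95,920 × 1.1 = $105,512.
Offense was committed for financial gain (+75%): $105,512 × 1.75 = $184,646.
Firearm was used or possessed during the offense (+40%): $184,646 × 1.4 = $258,504.40.
No failures to appear in the past ten years (−30%): $258,504.40 × 0.7 = $180,953.08.
$180,953.08 is within the $1,000,000 maximum.
$180,953.08 is at or above the $3,000 minimum.
Rounded to the nearest dollar: $180,953.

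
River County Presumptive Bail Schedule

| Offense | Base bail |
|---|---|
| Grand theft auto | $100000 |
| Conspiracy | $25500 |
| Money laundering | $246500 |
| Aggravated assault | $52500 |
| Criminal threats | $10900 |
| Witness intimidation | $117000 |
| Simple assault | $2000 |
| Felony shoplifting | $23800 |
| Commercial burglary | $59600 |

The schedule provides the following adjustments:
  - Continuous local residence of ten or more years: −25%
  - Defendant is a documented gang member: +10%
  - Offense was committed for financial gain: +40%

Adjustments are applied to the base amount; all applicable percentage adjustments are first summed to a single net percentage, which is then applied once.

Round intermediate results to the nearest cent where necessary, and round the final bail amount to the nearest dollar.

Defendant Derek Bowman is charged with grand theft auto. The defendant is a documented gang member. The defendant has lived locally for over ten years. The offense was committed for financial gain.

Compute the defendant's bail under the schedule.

$125000

Base amounts from the schedule: grand theft auto $100000.
Single charge. Combined base = $100000.
Net percentage adjustment: −25% +10% +40% = +25%. $100000 × 1.25 = $125000.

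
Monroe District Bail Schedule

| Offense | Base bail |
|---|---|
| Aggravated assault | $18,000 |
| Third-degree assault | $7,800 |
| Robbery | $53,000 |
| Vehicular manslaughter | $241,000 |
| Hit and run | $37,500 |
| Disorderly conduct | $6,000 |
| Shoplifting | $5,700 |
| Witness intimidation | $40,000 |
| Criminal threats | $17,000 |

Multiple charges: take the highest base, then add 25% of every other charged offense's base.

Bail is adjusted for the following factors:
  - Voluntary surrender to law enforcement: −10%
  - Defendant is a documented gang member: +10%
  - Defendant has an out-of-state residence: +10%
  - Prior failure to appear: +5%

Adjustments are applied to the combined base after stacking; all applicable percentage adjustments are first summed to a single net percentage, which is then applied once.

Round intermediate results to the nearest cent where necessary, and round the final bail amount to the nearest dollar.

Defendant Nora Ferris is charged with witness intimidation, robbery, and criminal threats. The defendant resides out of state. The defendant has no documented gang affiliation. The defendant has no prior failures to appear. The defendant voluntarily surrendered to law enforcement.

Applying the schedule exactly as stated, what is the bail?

$67,250

Base amounts from the schedule: witness intimidation $40,000; robbery $53,000; criminal threats $17,000.
Stacking rule: highest base plus 25% of each additional charge. Highest is robbery at $53,000. Additional: $40,000 × 25% = $10,000; $17,000 × 25% = $4,250. Combined base = $53,000 + $14,250 = $67,250.
Net percentage adjustment: −10% +10% = +0%. $67,250 × 1 = $67,250.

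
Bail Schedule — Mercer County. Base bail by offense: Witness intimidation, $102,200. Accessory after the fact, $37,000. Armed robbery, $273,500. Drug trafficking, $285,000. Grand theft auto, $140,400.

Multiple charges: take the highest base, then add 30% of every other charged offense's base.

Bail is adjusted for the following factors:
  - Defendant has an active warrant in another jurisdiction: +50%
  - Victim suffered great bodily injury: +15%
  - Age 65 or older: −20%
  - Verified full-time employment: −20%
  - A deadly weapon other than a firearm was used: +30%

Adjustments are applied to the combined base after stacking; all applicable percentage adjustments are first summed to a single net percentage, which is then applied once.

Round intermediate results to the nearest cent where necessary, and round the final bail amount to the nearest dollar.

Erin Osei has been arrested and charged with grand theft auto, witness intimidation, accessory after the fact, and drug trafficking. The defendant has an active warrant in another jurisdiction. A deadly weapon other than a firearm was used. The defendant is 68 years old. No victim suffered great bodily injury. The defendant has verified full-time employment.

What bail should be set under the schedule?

Base amounts from the schedule: grand theft auto $140,400; witness intimidation $102,200; accessory after the fact $37,000; drug trafficking $285,000.
Stacking rule: highest base plus 30% of each additional charge. Highest is drug trafficking at $285,000. Additional: $140,400 × 30% = $42,120; $102,200 × 30% = $30,660; $37,000 × 30% = $11,100. Combined base = $285,000 + $83,880 = $368,880.
Net percentage adjustment: +50% −20% −20% +30% = +40%. $368,880 × 1.4 = $516,432.

$516,432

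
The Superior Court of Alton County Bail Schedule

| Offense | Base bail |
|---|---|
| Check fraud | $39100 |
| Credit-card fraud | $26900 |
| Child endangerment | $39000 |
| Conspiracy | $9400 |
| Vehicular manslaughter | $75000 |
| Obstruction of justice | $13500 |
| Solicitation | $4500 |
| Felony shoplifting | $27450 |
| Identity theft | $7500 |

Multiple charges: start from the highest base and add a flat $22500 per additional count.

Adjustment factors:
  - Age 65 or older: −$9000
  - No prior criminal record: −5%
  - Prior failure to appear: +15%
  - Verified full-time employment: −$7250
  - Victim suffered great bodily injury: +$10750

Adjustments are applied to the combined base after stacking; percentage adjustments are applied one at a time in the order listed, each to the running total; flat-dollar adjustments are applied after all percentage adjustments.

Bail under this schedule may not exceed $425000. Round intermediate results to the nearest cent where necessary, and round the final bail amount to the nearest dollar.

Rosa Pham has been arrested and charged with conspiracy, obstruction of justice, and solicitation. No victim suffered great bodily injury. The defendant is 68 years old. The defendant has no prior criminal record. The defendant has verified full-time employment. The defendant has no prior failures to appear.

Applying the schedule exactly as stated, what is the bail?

Base amounts from the schedule: conspiracy $9400; obstruction of justice $13500; solicitation $4500.
Stacking rule: highest base plus $22500 per additional charge. Highest is obstruction of justice at $13500; 2 additional charges → +$45000. Combined base = $58500.
No prior criminal record (−5%): $58500 × 0.95 = $55575.
Age 65 or older (−$9000 flat): $55575 − $9000 = $46575.
Verified full-time employment (−$7250 flat): $46575 − $7250 = $39325.
$39325 is within the $425000 maximum.

$39325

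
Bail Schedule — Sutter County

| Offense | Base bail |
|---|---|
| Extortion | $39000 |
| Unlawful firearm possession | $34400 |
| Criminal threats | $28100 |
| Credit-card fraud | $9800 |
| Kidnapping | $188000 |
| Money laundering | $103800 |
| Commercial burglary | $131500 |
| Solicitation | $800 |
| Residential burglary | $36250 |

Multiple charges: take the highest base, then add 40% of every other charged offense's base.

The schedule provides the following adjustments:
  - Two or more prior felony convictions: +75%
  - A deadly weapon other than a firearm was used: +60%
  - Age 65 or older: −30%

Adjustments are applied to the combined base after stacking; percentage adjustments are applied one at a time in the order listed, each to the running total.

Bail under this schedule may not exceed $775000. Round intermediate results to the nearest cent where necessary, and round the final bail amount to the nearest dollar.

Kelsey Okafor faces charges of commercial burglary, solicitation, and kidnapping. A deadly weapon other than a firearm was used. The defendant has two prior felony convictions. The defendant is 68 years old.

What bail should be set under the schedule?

$472203

Base amounts from the schedule: commercial burglary $131500; solicitation $800; kidnapping $188000.
Stacking rule: highest base plus 40% of each additional charge. Highest is kidnapping at $188000. Additional: $131500 × 40% = $52600; $800 × 40% = $320. Combined base = $188000 + $52920 = $240920.
Two or more prior felony convictions (+75%): $240920 × 1.75 = $421610.
A deadly weapon other than a firearm was used (+60%): $421610 × 1.6 = $674576.
Age 65 or older (−30%): $674576 × 0.7 = $472203.20.
$472203.20 is within the $775000 maximum.
Rounded to the nearest dollar: $472203.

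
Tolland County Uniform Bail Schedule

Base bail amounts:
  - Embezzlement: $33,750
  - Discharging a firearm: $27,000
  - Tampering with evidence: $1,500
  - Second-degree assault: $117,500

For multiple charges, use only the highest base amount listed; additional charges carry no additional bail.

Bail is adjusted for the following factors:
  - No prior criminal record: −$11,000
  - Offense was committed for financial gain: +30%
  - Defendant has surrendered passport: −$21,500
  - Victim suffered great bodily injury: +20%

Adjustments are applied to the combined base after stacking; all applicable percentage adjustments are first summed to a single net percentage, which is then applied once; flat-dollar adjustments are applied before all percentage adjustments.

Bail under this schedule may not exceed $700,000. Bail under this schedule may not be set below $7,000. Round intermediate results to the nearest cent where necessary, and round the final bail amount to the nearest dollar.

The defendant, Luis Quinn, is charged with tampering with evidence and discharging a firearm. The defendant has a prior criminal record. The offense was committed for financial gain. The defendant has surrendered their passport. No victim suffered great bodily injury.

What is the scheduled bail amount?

$7,150

Base amounts from the schedule: tampering with evidence $1,500; discharging a firearm $27,000.
Stacking rule: use the highest base only. Highest is discharging a firearm at $27,000. Combined base = $27,000.
Defendant has surrendered passport (−$21,500 flat): $27,000 − $21,500 = $5,500.
Offense was committed for financial gain (+30%): $5,500 × 1.3 = $7,150.
$7,150 is within the $700,000 maximum.
$7,150 is at or above the $7,000 minimum.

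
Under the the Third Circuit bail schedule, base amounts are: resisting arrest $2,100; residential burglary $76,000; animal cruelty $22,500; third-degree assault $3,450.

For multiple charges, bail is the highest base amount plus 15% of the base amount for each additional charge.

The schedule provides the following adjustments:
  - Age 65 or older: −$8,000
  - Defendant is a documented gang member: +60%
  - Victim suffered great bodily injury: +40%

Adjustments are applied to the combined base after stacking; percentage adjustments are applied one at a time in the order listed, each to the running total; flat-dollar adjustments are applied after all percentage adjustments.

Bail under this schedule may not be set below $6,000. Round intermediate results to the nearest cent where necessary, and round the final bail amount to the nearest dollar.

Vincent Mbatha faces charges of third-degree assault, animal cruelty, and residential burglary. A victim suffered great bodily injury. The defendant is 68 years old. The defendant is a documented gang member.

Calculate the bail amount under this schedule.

Base amounts from the schedule: third-degree assault $3,450; animal cruelty $22,500; residential burglary $76,000.
Stacking rule: highest base plus 15% of each additional charge. Highest is residential burglary at $76,000. Additional: $3,450 × 15% = $517.50; $22,500 × 15% = $3,375. Combined base = $76,000 + $3,892.50 = $79,892.50.
Defendant is a documented gang member (+60%): $79,892.50 × 1.6 = $127,828.
Victim suffered great bodily injury (+40%): $127,828 × 1.4 = $178,959.20.
Age 65 or older (−$8,000 flat): $178,959.20 − $8,000 = $170,959.20.
$170,959.20 is at or above the $6,000 minimum.
Rounded to the nearest dollar: $170,959.

$170,959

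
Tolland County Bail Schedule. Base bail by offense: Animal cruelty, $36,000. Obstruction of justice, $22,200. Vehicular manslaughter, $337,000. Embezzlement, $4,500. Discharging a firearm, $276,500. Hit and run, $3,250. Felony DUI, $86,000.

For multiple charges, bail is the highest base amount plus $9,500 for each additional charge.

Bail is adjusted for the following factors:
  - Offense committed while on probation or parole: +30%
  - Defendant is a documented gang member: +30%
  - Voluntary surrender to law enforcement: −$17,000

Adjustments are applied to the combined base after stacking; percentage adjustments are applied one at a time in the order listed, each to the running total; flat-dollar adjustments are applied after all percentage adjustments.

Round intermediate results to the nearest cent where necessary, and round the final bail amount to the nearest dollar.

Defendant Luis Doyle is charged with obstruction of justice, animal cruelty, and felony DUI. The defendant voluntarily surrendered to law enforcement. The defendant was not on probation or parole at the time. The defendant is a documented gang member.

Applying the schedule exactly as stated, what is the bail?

Base amounts from the schedule: obstruction of justice $22,200; animal cruelty $36,000; felony DUI $86,000.
Stacking rule: highest base plus $9,500 per additional charge. Highest is felony DUI at $86,000; 2 additional charges → +$19,000. Combined base = $105,000.
Defendant is a documented gang member (+30%): $105,000 × 1.3 = $136,500.
Voluntary surrender to law enforcement (−$17,000 flat): $136,500 − $17,000 = $119,500.

$119,500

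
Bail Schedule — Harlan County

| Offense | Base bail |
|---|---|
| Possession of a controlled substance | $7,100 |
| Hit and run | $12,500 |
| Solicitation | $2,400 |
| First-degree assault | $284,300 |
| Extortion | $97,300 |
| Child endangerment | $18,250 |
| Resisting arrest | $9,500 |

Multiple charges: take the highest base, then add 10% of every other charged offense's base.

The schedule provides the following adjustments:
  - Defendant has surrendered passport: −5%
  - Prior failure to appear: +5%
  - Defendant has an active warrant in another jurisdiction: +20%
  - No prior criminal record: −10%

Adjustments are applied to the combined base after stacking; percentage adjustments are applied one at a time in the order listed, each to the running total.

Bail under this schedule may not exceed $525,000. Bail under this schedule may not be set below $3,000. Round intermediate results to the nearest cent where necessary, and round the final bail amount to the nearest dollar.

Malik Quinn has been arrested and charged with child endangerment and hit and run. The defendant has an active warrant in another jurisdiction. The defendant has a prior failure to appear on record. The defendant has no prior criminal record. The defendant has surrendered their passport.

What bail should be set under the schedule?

$21,007

Base amounts from the schedule: child endangerment $18,250; hit and run $12,500.
Stacking rule: highest base plus 10% of each additional charge. Highest is child endangerment at $18,250. Additional: $12,500 × 10% = $1,250. Combined base = $18,250 + $1,250 = $19,500.
Defendant has surrendered passport (−5%): $19,500 × 0.95 = $18,525.
Prior failure to appear (+5%): $18,525 × 1.05 = $19,451.25.
Defendant has an active warrant in another jurisdiction (+20%): $19,451.25 × 1.2 = $23,341.50.
No prior criminal record (−10%): $23,341.50 × 0.9 = $21,007.35.
$21,007.35 is within the $525,000 maximum.
$21,007.35 is at or above the $3,000 minimum.
Rounded to the nearest dollar: $21,007.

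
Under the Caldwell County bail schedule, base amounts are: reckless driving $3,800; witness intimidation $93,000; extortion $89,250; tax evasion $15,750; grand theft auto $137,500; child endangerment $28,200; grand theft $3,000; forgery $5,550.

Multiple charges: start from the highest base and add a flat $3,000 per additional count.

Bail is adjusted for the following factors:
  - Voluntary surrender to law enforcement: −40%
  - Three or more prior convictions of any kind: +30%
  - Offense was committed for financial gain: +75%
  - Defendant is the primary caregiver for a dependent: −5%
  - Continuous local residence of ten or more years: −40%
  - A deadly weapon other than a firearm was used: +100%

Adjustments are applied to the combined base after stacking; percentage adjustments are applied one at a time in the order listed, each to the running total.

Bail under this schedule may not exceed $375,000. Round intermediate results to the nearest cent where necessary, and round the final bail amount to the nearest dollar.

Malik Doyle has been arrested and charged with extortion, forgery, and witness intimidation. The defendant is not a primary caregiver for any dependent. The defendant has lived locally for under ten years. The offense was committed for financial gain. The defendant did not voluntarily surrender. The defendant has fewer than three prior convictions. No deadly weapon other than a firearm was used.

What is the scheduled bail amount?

$173,250

Base amounts from the schedule: extortion $89,250; forgery $5,550; witness intimidation $93,000.
Stacking rule: highest base plus $3,000 per additional charge. Highest is witness intimidation at $93,000; 2 additional charges → +$6,000. Combined base = $99,000.
Offense was committed for financial gain (+75%): $99,000 × 1.75 = $173,250.
$173,250 is within the $375,000 maximum.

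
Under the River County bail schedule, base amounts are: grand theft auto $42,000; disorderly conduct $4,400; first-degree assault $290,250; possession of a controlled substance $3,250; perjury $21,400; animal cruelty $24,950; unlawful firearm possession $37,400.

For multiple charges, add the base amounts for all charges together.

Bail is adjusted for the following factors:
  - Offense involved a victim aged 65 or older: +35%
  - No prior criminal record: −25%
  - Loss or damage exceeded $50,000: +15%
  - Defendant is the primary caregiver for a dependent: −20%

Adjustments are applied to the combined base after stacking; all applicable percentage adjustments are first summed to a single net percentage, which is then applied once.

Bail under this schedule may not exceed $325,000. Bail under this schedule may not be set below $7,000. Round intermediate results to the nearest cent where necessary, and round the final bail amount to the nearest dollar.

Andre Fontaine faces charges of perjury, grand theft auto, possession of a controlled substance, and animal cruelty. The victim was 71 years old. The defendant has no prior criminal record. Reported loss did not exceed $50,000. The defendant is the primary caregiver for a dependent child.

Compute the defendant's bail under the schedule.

Base amounts from the schedule: perjury $21,400; grand theft auto $42,000; possession of a controlled substance $3,250; animal cruelty $24,950.
Stacking rule: sum of all bases. $21,400 + $42,000 + $3,250 + $24,950 = $91,600.
Net percentage adjustment: +35% −25% −20% = −10%. $91,600 × 0.9 = $82,440.
$82,440 is within the $325,000 maximum.
$82,440 is at or above the $7,000 minimum.

$82,440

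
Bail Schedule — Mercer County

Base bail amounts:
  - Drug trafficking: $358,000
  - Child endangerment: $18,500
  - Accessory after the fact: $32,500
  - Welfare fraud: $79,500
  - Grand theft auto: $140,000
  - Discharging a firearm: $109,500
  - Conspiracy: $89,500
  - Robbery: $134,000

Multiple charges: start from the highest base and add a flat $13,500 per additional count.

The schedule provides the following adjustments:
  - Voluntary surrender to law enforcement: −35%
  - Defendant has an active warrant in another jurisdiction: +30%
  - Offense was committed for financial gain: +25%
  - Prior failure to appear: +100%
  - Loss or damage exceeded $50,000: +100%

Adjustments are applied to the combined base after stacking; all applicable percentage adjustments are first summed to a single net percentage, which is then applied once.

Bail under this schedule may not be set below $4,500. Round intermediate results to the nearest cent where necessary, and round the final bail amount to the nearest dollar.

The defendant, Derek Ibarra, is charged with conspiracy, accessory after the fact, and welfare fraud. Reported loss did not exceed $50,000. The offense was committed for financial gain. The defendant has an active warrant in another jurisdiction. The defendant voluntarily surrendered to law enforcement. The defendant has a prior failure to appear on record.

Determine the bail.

$256,300

Base amounts from the schedule: conspiracy $89,500; accessory after the fact $32,500; welfare fraud $79,500.
Stacking rule: highest base plus $13,500 per additional charge. Highest is conspiracy at $89,500; 2 additional charges → +$27,000. Combined base = $116,500.
Net percentage adjustment: −35% +30% +25% +100% = +120%. $116,500 × 2.2 = $256,300.
$256,300 is at or above the $4,500 minimum.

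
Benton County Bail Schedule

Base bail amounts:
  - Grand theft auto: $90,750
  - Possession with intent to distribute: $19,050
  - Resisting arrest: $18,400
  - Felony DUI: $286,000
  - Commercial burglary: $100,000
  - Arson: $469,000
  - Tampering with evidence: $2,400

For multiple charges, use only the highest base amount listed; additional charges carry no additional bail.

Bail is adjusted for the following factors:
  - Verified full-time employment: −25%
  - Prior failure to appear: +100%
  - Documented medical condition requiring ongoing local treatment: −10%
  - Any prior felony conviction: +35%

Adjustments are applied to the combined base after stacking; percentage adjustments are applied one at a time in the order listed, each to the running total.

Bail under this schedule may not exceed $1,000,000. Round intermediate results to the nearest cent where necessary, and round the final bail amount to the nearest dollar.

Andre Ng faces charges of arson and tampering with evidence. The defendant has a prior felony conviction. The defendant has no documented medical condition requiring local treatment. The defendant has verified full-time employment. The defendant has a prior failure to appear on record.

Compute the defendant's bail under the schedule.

$949,725

Base amounts from the schedule: arson $469,000; tampering with evidence $2,400.
Stacking rule: use the highest base only. Highest is arson at $469,000. Combined base = $469,000.
Verified full-time employment (−25%): $469,000 × 0.75 = $351,750.
Prior failure to appear (+100%): $351,750 × 2 = $703,500.
Any prior felony conviction (+35%): $703,500 × 1.35 = $949,725.
$949,725 is within the $1,000,000 maximum.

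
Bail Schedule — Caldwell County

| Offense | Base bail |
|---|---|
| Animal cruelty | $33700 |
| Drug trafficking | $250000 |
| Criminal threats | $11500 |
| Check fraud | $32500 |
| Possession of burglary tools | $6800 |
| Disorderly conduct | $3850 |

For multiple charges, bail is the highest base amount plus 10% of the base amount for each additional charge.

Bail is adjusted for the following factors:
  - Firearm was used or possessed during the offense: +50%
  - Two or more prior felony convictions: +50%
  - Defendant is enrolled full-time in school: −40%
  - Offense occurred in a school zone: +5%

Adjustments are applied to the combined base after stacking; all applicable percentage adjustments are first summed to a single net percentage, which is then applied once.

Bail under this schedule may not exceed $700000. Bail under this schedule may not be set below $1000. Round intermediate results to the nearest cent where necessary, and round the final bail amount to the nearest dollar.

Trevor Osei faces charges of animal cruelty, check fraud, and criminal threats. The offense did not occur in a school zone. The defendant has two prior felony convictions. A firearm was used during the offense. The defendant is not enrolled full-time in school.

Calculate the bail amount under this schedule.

Base amounts from the schedule: animal cruelty $33700; check fraud $32500; criminal threats $11500.
Stacking rule: highest base plus 10% of each additional charge. Highest is animal cruelty at $33700. Additional: $32500 × 10% = $3250; $11500 × 10% = $1150. Combined base = $33700 + $4400 = $38100.
Net percentage adjustment: +50% +50% = +100%. $38100 × 2 = $76200.
$76200 is within the $700000 maximum.
$76200 is at or above the $1000 minimum.

$76200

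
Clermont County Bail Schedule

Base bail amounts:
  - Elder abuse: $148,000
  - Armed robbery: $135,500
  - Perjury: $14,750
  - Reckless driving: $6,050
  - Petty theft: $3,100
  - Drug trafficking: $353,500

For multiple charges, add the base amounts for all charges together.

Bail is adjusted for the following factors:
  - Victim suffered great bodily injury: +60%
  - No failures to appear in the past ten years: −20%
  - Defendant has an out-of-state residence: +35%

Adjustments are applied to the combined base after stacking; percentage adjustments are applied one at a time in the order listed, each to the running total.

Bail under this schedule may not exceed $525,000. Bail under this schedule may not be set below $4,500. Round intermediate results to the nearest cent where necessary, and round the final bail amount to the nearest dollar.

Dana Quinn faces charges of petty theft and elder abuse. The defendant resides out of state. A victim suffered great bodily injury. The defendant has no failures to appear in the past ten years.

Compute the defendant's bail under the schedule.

$261,101

Base amounts from the schedule: petty theft $3,100; elder abuse $148,000.
Stacking rule: sum of all bases. $3,100 + $148,000 = $151,100.
Victim suffered great bodily injury (+60%): $151,100 × 1.6 = $241,760.
No failures to appear in the past ten years (−20%): $241,760 × 0.8 = $193,408.
Defendant has an out-of-state residence (+35%): $193,408 × 1.35 = $261,100.80.
$261,100.80 is within the $525,000 maximum.
$261,100.80 is at or above the $4,500 minimum.
Rounded to the nearest dollar: $261,101.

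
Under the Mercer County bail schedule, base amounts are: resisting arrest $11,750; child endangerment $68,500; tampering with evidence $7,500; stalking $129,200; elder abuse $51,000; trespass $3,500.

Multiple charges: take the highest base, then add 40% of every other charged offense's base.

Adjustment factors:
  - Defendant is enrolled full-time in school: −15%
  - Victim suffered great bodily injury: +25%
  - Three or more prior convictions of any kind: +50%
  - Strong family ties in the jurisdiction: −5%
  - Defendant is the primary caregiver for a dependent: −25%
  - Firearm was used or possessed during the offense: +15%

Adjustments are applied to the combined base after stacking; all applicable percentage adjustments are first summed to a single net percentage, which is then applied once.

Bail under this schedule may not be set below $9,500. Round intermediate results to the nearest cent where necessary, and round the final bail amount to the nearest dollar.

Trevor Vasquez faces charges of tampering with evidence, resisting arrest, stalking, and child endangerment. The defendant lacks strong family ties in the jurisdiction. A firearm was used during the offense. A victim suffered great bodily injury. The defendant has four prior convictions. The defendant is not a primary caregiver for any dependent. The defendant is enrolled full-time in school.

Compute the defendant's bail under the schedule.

$287,525

Base amounts from the schedule: tampering with evidence $7,500; resisting arrest $11,750; stalking $129,200; child endangerment $68,500.
Stacking rule: highest base plus 40% of each additional charge. Highest is stalking at $129,200. Additional: $7,500 × 40% = $3,000; $11,750 × 40% = $4,700; $68,500 × 40% = $27,400. Combined base = $129,200 + $35,100 = $164,300.
Net percentage adjustment: −15% +25% +50% +15% = +75%. $164,300 × 1.75 = $287,525.
$287,525 is at or above the $9,500 minimum.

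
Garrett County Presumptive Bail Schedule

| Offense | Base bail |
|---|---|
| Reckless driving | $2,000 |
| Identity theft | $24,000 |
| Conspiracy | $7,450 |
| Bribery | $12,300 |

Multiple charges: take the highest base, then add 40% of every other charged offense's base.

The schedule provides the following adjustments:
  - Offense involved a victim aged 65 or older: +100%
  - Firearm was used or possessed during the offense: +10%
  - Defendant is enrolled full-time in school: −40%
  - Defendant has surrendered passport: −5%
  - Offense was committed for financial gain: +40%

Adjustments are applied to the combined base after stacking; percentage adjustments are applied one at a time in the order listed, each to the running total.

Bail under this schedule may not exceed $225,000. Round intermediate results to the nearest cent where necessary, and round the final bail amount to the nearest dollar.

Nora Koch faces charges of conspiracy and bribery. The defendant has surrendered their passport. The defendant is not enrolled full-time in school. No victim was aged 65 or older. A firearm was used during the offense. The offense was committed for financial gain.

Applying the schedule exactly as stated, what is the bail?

$22,355

Base amounts from the schedule: conspiracy $7,450; bribery $12,300.
Stacking rule: highest base plus 40% of each additional charge. Highest is bribery at $12,300. Additional: $7,450 × 40% = $2,980. Combined base = $12,300 + $2,980 = $15,280.
Firearm was used or possessed during the offense (+10%): $15,280 × 1.1 = $16,808.
Defendant has surrendered passport (−5%): $16,808 × 0.95 = $15,967.60.
Offense was committed for financial gain (+40%): $15,967.60 × 1.4 = $22,354.64.
$22,354.64 is within the $225,000 maximum.
Rounded to the nearest dollar: $22,355.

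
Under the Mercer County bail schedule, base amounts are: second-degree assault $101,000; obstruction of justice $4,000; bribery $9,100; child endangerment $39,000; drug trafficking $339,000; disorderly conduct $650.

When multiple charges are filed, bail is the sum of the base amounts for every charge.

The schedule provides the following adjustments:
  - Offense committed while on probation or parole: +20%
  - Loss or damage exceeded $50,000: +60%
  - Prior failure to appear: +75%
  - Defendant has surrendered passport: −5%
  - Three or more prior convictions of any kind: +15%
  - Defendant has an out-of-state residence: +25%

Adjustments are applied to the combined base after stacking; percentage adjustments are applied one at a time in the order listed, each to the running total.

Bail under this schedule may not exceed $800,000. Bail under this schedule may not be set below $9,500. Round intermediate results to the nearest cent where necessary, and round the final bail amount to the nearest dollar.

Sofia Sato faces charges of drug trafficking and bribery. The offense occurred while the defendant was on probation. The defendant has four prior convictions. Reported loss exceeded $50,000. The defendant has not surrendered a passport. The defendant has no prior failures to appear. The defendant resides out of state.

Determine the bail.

$800,000

Base amounts from the schedule: drug trafficking $339,000; bribery $9,100.
Stacking rule: sum of all bases. $339,000 + $9,100 = $348,100.
Offense committed while on probation or parole (+20%): $348,100 × 1.2 = $417,720.
Loss or damage exceeded $50,000 (+60%): $417,720 × 1.6 = $668,352.
Three or more prior convictions of any kind (+15%): $668,352 × 1.15 = $768,604.80.
Defendant has an out-of-state residence (+25%): $768,604.80 × 1.25 = $960,756.
Result $960,756 exceeds the maximum of $800,000; bail is capped at $800,000.
$800,000 is at or above the $9,500 minimum.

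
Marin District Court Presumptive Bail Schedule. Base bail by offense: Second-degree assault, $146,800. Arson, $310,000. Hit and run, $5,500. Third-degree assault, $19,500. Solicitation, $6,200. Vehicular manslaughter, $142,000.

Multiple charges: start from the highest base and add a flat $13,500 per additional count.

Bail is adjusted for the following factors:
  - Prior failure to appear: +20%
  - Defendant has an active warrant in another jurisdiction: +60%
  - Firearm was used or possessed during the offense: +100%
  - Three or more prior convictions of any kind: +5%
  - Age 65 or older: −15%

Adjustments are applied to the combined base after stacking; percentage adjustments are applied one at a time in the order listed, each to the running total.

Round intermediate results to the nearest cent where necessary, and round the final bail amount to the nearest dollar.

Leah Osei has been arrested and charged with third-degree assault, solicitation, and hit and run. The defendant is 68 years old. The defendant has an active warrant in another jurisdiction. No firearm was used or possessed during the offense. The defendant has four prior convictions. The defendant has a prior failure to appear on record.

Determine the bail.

$79,682

Base amounts from the schedule: third-degree assault $19,500; solicitation $6,200; hit and run $5,500.
Stacking rule: highest base plus $13,500 per additional charge. Highest is third-degree assault at $19,500; 2 additional charges → +$27,000. Combined base = $46,500.
Prior failure to appear (+20%): $46,500 × 1.2 = $55,800.
Defendant has an active warrant in another jurisdiction (+60%): $55,800 × 1.6 = $89,280.
Three or more prior convictions of any kind (+5%): $89,280 × 1.05 = $93,744.
Age 65 or older (−15%): $93,744 × 0.85 = $79,682.40.
Rounded to the nearest dollar: $79,682.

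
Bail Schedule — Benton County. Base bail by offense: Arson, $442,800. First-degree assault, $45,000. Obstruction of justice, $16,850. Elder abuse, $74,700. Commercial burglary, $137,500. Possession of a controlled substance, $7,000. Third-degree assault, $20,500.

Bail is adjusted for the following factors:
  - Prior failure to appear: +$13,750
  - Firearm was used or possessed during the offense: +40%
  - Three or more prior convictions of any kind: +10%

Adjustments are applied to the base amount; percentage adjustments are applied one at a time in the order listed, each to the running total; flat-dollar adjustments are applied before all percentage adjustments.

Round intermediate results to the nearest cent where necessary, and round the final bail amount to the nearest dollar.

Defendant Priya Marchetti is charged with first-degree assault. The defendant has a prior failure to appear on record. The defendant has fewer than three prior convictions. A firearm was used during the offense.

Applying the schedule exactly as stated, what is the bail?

$82,250

Base amounts from the schedule: first-degree assault $45,000.
Single charge. Combined base = $45,000.
Prior failure to appear (+$13,750 flat): $45,000 + $13,750 = $58,750.
Firearm was used or possessed during the offense (+40%): $58,750 × 1.4 = $82,250.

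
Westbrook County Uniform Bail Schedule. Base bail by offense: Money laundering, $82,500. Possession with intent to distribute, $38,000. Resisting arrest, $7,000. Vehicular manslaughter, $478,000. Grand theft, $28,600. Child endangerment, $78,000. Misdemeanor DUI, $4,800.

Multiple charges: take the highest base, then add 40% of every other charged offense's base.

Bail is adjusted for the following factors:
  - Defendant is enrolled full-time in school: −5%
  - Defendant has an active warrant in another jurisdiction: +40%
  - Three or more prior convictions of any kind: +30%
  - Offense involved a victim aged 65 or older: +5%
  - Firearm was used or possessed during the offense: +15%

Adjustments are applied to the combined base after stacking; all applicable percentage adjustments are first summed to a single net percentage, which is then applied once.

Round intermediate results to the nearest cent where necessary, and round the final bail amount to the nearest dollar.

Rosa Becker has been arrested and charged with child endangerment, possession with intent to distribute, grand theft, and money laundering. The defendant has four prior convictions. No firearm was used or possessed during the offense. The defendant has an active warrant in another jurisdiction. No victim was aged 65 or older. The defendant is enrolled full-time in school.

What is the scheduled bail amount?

Base amounts from the schedule: child endangerment $78,000; possession with intent to distribute $38,000; grand theft $28,600; money laundering $82,500.
Stacking rule: highest base plus 40% of each additional charge. Highest is money laundering at $82,500. Additional: $78,000 × 40% = $31,200; $38,000 × 40% = $15,200; $28,600 × 40% = $11,440. Combined base = $82,500 + $57,840 = $140,340.
Net percentage adjustment: −5% +40% +30% = +65%. $140,340 × 1.65 = $231,561.

$231,561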